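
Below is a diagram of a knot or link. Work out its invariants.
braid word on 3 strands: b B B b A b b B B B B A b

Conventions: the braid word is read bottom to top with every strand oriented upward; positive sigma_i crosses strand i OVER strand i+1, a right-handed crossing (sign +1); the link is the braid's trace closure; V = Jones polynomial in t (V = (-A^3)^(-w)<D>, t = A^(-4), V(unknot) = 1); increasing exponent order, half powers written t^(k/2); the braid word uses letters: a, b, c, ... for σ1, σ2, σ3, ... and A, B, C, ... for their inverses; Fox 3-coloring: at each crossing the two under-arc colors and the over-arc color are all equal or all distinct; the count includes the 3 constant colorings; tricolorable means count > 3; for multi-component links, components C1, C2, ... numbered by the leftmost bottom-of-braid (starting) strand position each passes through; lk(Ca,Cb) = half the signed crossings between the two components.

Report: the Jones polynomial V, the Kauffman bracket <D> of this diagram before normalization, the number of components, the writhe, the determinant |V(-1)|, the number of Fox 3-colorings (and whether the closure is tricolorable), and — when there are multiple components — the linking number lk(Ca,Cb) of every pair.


V(t) = -t^(-9/2) - t^(-5/2) + t^(-3/2) - t^(-1/2)
bracket: A^-7 - A^-3 + A + A^9, w = -3
2 components, writhe -3, over 13 crossings
lk(C1,C2) = -2
det 4, colorings 3 of 3^13 — not tricolorable
observation: free reduction leaves σ1⁻¹ σ2⁻¹ σ2⁻¹ σ1⁻¹ σ2 of the original 13 letters


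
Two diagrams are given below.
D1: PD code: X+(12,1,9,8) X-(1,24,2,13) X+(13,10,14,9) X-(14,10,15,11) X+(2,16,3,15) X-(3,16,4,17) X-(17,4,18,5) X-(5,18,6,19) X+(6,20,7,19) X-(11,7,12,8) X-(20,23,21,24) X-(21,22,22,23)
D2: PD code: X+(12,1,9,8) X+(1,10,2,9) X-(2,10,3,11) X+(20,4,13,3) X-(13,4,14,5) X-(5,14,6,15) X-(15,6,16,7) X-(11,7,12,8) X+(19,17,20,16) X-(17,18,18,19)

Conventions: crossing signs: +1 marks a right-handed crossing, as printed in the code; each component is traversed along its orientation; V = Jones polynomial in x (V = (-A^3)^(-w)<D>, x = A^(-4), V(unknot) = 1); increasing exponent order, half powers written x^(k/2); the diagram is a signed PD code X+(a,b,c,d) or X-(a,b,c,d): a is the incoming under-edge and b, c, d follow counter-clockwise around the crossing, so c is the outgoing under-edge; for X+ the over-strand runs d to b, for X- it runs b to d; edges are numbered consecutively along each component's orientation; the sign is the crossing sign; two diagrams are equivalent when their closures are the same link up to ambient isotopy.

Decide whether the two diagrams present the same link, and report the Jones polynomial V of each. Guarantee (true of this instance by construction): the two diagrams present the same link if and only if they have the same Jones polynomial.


equivalent: yes
D1 (bracket A^-12 + A^-8 + A^-4 + 1; 12 crossings at w = -4): V = x^-3 + x^-2 + x^-1 + 1
D2 (bracket A^-6 + A^-2 + A^2 + A^6; 10 crossings at w = -2): V = x^-3 + x^-2 + x^-1 + 1
key observation: all 2 diagrams share one V(x), hence one class


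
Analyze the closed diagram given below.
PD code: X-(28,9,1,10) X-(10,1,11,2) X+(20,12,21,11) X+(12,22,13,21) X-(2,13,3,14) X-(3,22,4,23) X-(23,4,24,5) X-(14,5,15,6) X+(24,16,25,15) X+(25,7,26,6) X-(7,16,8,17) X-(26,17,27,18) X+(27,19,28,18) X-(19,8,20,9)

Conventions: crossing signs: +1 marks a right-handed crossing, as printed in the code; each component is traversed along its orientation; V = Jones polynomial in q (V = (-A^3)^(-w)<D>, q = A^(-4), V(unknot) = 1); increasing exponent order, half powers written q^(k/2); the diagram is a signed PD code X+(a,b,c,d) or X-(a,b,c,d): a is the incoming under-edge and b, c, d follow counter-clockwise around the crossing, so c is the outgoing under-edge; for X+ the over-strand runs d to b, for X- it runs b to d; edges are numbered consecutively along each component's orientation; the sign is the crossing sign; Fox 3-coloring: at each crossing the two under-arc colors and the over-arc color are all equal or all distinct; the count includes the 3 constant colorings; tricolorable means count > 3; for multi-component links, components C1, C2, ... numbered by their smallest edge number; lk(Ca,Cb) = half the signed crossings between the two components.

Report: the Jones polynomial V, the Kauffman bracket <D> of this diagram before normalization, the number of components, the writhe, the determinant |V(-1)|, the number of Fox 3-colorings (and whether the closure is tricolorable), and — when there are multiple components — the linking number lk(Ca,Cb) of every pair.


Jones polynomial: V(q) = -q^-8 + 2q^-7 - 3q^-6 + 4q^-5 - 5q^-4 + 5q^-3 - 3q^-2 + 3q^-1 - 1
<D> = -A^-12 + 3A^-8 - 3A^-4 + 5 - 5A^4 + 4A^8 - 3A^12 + 2A^16 - A^20; writhe -4
components 1, writhe -4 (14 crossings)
3-colorings: 9 of 3^14, det 27 — tricolorable
note: w = -4 (over 14 crossings) is diagram-only; (-A^3)^(4) removes it from V


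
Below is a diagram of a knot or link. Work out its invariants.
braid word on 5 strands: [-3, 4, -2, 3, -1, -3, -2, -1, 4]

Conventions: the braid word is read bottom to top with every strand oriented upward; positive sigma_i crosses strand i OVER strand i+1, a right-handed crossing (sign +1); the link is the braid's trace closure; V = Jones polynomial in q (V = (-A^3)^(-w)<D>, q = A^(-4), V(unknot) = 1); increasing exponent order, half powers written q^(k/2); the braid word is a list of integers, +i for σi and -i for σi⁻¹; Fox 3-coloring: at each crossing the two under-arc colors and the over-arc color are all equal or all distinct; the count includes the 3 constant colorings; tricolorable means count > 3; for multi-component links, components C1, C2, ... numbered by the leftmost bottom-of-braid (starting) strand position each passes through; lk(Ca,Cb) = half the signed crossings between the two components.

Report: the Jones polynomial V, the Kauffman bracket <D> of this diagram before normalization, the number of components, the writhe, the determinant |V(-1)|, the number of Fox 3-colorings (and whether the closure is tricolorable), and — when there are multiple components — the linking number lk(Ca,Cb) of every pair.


V(q) = q^(-7/2) - q^(-5/2) + q^(-3/2) - 2q^(-1/2) - q^(3/2)
bracket: A^-15 + 2A^-7 - A^-3 + A - A^5, w = -3
2 components, writhe -3, over 9 crossings
lk(C1,C2) = +1
det 6, colorings 9 of 3^9 — tricolorable
observation: span 5 respects span(V) <= c + mu - 1 = 10 for this 2-component diagram


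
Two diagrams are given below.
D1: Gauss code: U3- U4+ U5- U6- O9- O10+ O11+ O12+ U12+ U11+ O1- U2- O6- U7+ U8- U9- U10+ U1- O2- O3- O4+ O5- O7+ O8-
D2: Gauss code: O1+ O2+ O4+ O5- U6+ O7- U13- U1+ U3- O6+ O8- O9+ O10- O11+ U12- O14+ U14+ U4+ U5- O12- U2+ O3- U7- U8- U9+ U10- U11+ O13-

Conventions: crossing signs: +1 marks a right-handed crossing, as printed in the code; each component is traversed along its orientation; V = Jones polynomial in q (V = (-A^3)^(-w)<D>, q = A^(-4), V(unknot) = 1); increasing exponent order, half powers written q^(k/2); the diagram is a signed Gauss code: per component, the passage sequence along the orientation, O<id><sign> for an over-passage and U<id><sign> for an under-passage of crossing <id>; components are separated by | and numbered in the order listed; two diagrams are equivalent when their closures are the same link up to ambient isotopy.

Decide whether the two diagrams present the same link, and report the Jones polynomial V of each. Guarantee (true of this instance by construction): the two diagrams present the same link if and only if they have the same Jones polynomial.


same link: no
V(D1) = -q^-4 + q^-3 + q^-1  [12 crossings, <D> = A^-2 + A^6 - A^10, w = -2]
D2 (bracket A^-8 - A^-4 + 1 - A^4 + A^8; 14 crossings at w = 0): V = q^-2 - q^-1 + 1 - q + q^2
note: comparing 2 Jones polynomials yields 2 groups


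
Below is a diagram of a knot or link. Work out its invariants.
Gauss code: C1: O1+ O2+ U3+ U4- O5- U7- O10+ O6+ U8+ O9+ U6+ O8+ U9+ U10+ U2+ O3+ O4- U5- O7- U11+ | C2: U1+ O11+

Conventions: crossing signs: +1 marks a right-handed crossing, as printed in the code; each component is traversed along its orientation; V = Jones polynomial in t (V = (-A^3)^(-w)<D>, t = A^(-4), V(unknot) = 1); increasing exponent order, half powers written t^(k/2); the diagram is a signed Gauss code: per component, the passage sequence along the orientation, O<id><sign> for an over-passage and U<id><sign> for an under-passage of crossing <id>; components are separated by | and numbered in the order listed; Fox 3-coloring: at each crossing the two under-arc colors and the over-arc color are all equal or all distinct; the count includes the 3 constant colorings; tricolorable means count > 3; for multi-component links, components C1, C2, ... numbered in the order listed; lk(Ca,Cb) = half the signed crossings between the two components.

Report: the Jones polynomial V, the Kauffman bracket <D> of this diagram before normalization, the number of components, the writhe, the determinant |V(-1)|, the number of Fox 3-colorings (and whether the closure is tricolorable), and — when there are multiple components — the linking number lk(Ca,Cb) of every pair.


V(t) = -t^(3/2) - 2t^(7/2) + t^(9/2) - t^(11/2) + t^(13/2)
bracket: -A^-11 + A^-7 - A^-3 + 2A + A^9, w = +5
2 components, writhe +5, over 11 crossings
lk(C1,C2) = +1
det 6, colorings 9 of 3^11 — tricolorable
observation: |V(-1)| = 6: so tricolorable, since 3 divides 6


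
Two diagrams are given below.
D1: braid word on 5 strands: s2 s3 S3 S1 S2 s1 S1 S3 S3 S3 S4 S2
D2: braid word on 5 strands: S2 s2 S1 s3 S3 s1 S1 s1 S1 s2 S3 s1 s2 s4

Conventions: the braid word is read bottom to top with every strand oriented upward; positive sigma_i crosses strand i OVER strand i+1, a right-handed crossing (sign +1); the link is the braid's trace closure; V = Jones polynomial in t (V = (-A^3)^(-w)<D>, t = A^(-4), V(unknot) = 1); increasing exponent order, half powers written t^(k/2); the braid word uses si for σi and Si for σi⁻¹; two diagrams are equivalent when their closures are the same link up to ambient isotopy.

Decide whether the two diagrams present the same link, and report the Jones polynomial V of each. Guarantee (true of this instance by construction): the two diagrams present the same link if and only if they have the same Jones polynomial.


same link: no
V(D1) = -t^-4 + t^-3 + t^-1  [12 crossings, <D> = A^-14 + A^-6 - A^-2, w = -6]
V(D2) = 1  (w +2, c 14, <D> = A^6)
note: 2 classes among 2 diagrams; unequal V(t) rules out equality


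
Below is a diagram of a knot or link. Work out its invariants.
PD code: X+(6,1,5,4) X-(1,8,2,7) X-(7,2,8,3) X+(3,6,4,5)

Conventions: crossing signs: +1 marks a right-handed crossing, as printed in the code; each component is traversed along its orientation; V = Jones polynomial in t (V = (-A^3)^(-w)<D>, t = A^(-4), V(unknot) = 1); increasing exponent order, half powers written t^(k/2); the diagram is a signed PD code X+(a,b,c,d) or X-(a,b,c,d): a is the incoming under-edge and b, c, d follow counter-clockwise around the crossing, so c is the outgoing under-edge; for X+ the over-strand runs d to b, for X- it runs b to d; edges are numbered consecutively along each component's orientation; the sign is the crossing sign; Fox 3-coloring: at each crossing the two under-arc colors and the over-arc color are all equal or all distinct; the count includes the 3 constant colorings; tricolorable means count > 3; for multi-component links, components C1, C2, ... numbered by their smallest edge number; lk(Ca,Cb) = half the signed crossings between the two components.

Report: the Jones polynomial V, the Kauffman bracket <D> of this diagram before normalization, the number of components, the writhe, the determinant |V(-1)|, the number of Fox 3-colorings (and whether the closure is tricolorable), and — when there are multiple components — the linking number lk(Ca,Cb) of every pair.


V = t^-2 + 2 + t^2
<D> = A^-8 + 2 + A^8 (w = 0)
3 components over 4 crossings, w = 0
lk(C1,C2): +1
lk(C1,C3) = -1
linking number lk(C2,C3) = 0
3 Fox colorings among 3^4, |V(-1)| = 4: not tricolorable
why: |V(-1)| = 4: so not tricolorable, since 3 does not divide 4


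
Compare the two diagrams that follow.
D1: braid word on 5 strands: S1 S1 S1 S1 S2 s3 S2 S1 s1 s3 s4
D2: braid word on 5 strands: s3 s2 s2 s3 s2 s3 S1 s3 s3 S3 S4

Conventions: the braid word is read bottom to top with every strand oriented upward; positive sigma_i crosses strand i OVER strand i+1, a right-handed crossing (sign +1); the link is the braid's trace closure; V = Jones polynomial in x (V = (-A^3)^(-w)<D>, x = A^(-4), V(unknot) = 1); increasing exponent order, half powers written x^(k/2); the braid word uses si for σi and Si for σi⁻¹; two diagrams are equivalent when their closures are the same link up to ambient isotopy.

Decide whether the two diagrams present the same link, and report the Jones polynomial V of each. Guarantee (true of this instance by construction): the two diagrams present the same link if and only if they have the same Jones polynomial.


same link: no
V(D1) = -x^(-15/2) + 2x^(-13/2) - 3x^(-11/2) + 3x^(-9/2) - 4x^(-7/2) + 3x^(-5/2) - 2x^(-3/2) + x^(-1/2) - x^(1/2)  [11 crossings, <D> = A^-11 - A^-7 + 2A^-3 - 3A + 4A^5 - 3A^9 + 3A^13 - 2A^17 + A^21, w = -3]
D2 (bracket A^-19 - A^-15 + A^-11 - A^-7 + A^-3 + A^5; 11 crossings at w = +5): V = -x^(5/2) - x^(9/2) + x^(11/2) - x^(13/2) + x^(15/2) - x^(17/2)
note: V(x) takes 2 values over 2 diagrams, fixing the grouping


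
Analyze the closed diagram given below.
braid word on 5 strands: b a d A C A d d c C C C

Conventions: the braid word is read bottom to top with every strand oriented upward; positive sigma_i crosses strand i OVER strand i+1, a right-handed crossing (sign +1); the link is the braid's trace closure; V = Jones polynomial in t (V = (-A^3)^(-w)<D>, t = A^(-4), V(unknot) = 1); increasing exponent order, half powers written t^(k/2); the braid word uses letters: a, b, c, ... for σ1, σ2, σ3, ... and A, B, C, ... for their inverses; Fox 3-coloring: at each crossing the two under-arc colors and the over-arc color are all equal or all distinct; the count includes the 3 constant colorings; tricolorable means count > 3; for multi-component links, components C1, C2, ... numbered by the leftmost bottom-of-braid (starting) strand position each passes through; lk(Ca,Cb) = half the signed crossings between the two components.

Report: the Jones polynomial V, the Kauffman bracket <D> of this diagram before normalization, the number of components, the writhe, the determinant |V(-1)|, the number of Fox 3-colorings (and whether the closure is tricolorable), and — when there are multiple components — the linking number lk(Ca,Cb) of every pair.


V = -t^-3 + 2t^-2 - 2t^-1 + 3 - 2t + 2t^2 - t^3
<D> = -A^-12 + 2A^-8 - 2A^-4 + 3 - 2A^4 + 2A^8 - A^12 (w = 0)
1 component over 12 crossings, w = 0
3 Fox colorings among 3^12, |V(-1)| = 13: not tricolorable
why: w = 0 shifts under R1 moves; the (-A^3)^(0) factor cancels that in V


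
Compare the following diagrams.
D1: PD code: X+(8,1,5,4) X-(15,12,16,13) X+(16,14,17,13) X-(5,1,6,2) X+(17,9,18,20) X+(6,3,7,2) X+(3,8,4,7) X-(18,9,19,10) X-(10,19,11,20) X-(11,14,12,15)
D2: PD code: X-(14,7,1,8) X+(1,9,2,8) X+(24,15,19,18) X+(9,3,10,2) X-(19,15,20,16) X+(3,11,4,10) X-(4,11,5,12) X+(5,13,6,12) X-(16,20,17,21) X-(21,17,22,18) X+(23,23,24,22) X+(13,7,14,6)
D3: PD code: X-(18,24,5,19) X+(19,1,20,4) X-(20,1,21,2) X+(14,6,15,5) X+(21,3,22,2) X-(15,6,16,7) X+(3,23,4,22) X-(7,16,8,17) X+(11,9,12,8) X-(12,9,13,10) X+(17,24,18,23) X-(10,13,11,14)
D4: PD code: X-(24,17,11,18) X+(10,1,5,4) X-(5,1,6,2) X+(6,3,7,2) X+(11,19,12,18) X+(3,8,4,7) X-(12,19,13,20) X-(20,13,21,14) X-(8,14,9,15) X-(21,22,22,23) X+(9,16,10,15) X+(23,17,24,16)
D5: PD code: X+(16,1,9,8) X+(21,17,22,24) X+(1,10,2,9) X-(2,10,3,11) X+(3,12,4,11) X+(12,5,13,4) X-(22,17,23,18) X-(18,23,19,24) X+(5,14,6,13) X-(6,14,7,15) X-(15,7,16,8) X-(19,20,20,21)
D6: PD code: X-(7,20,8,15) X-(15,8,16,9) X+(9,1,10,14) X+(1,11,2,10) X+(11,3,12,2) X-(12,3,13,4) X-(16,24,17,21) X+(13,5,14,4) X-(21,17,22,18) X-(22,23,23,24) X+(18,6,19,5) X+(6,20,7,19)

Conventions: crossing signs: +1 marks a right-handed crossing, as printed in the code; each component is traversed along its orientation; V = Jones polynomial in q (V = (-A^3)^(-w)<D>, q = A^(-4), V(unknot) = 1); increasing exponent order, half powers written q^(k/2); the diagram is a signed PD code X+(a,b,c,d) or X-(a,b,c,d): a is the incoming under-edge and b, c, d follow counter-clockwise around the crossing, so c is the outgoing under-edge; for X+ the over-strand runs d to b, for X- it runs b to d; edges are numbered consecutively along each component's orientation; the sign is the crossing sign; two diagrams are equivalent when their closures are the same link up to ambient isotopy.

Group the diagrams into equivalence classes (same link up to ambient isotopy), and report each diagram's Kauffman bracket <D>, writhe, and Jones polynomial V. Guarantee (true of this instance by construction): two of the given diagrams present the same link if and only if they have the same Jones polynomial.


equivalence classes: {D1, D3, D4, D5} | {D2, D6}
D1 (bracket A^-12 + A^-8 + A^-4 + 1; 10 crossings at w = 0): V = 1 + q + q^2 + q^3
V(D2) = q^-2 + q^-1 + 2 + q - q^4  [12 crossings, <D> = -A^-10 + A^2 + 2A^6 + A^10 + A^14, w = +2]
D3 (bracket A^-12 + A^-8 + A^-4 + 1; 12 crossings at w = 0): V = 1 + q + q^2 + q^3
D4 (bracket A^-12 + A^-8 + A^-4 + 1; 12 crossings at w = 0): V = 1 + q + q^2 + q^3
V(D5) = 1 + q + q^2 + q^3  (w 0, c 12, <D> = A^-12 + A^-8 + A^-4 + 1)
D6 (bracket -A^-16 + A^-4 + 2 + A^4 + A^8; 12 crossings at w = 0): V = q^-2 + q^-1 + 2 + q - q^4
key observation: comparing 6 Jones polynomials yields 2 groups


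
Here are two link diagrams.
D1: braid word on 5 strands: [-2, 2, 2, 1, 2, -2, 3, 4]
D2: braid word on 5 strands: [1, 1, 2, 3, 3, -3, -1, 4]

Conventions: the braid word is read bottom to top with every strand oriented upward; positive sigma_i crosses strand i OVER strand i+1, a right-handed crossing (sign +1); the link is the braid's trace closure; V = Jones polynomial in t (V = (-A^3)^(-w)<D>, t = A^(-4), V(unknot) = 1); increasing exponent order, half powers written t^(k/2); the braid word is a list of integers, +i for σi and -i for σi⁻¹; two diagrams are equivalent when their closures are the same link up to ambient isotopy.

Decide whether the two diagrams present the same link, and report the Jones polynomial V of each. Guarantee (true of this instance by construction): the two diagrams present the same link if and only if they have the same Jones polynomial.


same link: yes
V(D1) = 1  [8 crossings, <D> = A^12, w = +4]
V(D2) = 1  (w +4, c 8, <D> = A^12)
note: Markov moves rewrite D1 (8 crossings) into D2 (8)


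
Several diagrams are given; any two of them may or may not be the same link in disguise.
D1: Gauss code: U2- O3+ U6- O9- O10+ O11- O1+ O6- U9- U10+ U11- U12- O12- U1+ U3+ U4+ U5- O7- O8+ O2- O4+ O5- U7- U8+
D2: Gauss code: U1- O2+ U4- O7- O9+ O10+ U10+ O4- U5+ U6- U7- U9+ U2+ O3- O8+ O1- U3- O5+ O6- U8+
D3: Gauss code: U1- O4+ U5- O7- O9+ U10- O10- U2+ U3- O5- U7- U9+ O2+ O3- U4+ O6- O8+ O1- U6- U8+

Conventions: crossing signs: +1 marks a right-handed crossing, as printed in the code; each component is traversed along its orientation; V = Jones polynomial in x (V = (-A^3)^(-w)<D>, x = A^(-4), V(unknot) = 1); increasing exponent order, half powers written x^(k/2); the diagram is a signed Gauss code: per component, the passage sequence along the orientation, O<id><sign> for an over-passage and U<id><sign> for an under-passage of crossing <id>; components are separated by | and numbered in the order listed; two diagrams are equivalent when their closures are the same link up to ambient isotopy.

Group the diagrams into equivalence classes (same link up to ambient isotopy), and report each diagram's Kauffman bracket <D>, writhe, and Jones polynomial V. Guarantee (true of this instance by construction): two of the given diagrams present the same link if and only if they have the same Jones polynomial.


equivalence classes: {D1, D2, D3}
D1 (bracket A^-6; 12 crossings at w = -2): V = 1
V(D2) = 1  [10 crossings, <D> = 1, w = 0]
V(D3) = 1  (w -2, c 10, <D> = A^-6)
observation: one V(x) for all 3 diagrams — one class (guaranteed)


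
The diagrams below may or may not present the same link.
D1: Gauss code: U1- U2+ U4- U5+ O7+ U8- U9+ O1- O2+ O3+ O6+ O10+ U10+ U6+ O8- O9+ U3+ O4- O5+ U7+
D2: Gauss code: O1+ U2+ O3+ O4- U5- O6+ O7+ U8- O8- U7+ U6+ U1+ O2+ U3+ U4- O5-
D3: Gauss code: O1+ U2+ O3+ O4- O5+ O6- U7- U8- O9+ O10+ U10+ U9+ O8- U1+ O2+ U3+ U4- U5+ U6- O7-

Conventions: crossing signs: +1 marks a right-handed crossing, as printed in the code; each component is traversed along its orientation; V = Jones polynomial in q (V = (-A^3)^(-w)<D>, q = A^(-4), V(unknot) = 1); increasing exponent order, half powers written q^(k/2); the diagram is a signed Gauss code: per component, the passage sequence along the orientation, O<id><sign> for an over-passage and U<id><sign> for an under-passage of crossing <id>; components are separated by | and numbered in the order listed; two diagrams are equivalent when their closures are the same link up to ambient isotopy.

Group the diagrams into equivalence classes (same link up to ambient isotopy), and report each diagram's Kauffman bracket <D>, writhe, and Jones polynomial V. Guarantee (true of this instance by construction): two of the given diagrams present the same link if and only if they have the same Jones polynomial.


equivalence classes: {D1, D2, D3}
D1 (bracket A^12; 10 crossings at w = +4): V = 1
D2 (bracket A^6; 8 crossings at w = +2): V = 1
V(D3) = 1  [10 crossings, <D> = A^6, w = +2]
key observation: all 3 diagrams share one V(q), hence one class


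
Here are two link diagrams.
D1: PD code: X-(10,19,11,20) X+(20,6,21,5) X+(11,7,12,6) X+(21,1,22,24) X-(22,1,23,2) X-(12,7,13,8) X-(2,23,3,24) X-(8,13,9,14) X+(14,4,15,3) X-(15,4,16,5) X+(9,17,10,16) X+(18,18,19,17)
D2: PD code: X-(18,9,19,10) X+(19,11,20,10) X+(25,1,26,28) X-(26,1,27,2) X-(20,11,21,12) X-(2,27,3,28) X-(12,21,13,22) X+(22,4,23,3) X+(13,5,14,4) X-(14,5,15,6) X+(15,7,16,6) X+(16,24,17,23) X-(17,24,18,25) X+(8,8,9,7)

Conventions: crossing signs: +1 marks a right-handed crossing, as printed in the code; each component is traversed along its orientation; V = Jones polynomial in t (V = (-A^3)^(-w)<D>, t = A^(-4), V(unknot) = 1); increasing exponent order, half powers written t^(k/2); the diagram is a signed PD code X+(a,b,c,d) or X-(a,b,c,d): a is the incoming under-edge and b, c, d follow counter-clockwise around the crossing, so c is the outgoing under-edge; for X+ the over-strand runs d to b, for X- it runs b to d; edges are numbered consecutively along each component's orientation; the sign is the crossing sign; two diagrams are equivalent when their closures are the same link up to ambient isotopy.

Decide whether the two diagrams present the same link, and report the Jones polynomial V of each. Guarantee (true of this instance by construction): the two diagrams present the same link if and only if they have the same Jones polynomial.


equivalent: yes
D1 (bracket 1; 12 crossings at w = 0): V = 1
D2 (bracket 1; 14 crossings at w = 0): V = 1
key observation: all 2 diagrams share one V(t), hence one class


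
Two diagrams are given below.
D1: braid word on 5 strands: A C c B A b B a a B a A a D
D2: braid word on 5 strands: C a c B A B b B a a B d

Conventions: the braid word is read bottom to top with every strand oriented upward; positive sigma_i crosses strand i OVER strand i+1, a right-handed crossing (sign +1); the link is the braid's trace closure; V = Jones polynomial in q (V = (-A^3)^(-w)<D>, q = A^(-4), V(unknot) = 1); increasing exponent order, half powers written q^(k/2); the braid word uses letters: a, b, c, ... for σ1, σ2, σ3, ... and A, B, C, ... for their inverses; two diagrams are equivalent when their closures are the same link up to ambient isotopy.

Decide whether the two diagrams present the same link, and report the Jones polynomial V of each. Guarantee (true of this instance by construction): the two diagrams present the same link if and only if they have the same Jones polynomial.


equivalent: yes
V(D1) = q^-3 + q^-2 + q^-1 + 1  (w -2, c 14, <D> = A^-6 + A^-2 + A^2 + A^6)
V(D2) = q^-3 + q^-2 + q^-1 + 1  (w 0, c 12, <D> = 1 + A^4 + A^8 + A^12)
why: from 14 to 12 crossings by R-moves: one link, two diagrams


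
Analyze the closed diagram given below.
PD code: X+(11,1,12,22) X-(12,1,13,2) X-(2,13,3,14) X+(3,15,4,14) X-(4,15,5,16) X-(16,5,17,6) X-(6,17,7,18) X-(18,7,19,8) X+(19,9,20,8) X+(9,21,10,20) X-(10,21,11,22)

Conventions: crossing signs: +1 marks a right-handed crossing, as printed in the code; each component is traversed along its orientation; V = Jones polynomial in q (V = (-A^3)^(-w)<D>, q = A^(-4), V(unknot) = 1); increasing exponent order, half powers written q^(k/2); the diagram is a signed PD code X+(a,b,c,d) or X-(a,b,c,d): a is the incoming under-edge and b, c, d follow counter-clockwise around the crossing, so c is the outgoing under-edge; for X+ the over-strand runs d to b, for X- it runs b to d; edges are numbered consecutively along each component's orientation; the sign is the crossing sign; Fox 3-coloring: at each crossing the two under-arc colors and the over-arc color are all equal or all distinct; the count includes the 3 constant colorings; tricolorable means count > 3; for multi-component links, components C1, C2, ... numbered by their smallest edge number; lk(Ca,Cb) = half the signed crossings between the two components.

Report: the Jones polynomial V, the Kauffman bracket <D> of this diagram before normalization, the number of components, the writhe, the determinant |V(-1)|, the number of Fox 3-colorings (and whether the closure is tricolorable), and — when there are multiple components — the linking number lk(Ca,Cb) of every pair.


Jones polynomial: V(q) = -q^-4 + q^-3 + q^-1
<D> = -A^-5 - A^3 + A^7; writhe -3
components 1, writhe -3 (11 crossings)
3-colorings: 9 of 3^11, det 3 — tricolorable
note: det 3 = |V(-1)|; divisible by 3, so tricolorable


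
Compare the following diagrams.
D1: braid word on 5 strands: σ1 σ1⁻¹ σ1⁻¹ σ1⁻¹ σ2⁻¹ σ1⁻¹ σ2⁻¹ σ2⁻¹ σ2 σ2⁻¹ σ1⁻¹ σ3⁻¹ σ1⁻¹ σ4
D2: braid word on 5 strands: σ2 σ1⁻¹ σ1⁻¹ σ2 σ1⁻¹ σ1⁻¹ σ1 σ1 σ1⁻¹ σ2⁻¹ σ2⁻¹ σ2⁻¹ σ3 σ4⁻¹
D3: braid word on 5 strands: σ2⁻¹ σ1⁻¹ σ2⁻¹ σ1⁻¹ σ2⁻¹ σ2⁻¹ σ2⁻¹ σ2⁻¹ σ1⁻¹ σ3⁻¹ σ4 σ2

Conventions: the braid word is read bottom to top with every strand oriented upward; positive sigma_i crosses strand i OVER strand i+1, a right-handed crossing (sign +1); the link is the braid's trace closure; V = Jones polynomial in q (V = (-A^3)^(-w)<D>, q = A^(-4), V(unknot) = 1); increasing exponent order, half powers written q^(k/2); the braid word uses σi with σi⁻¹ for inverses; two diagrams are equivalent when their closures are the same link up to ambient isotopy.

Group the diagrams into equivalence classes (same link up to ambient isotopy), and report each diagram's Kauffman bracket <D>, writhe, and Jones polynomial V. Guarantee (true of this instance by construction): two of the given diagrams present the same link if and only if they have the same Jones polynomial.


grouping into links: {D1, D3} | {D2}
V(D1) = -q^-10 + q^-9 - q^-8 + q^-7 - q^-6 + q^-5 + q^-3  (w -8, c 14, <D> = A^-12 + A^-4 - 1 + A^4 - A^8 + A^12 - A^16)
V(D2) = -q^-6 + q^-5 - q^-4 + 2q^-3 - q^-2 + q^-1  (w -4, c 14, <D> = A^-8 - A^-4 + 2 - A^4 + A^8 - A^12)
D3 (bracket A^-12 + A^-4 - 1 + A^4 - A^8 + A^12 - A^16; 12 crossings at w = -8): V = -q^-10 + q^-9 - q^-8 + q^-7 - q^-6 + q^-5 + q^-3
why: 2 values of V(q) split the 3 diagrams


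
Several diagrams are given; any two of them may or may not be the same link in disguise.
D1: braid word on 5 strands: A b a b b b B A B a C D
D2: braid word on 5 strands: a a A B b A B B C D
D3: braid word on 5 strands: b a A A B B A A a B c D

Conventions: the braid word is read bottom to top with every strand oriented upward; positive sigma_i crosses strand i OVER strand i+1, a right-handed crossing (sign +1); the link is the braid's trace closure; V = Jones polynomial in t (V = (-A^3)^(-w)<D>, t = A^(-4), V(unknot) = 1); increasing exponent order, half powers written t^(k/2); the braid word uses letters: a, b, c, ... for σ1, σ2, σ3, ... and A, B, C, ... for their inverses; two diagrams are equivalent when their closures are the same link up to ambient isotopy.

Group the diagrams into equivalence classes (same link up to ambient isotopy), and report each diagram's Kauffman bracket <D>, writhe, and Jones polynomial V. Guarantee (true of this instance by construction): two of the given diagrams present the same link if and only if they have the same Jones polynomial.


equivalence classes: {D1} | {D2} | {D3}
D1 (bracket A^-12 + A^-8 + A^-4 + 1; 12 crossings at w = 0): V = 1 + t + t^2 + t^3
V(D2) = t^-3 + t^-2 + t^-1 + 1  [10 crossings, <D> = A^-12 + A^-8 + A^-4 + 1, w = -4]
D3 (bracket A^-8 + 2 + A^8; 12 crossings at w = -4): V = t^-5 + 2t^-3 + t^-1
key observation: 3 values of V(t) split the 3 diagrams


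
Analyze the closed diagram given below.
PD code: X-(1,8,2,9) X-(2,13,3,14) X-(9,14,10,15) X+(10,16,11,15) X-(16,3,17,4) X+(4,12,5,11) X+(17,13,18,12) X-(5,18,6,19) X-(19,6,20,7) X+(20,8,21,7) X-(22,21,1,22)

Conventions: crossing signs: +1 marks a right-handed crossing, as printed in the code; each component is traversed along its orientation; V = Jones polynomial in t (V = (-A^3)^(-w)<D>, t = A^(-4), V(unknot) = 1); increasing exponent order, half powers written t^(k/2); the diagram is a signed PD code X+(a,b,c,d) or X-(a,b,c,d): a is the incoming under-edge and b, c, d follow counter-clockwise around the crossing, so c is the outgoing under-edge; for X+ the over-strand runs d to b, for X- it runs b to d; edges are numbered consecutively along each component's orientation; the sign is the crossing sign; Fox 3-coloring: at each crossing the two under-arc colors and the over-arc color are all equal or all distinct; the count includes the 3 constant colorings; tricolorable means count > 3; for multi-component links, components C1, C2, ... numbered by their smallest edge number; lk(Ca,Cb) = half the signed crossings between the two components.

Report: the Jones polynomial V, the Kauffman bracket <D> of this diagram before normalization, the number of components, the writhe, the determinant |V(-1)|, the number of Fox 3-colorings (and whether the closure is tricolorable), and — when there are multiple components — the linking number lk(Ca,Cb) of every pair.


V(t) = -t^-4 + t^-3 + t^-1
bracket: -A^-5 - A^3 + A^7, w = -3
1 component, writhe -3, over 11 crossings
det 3, colorings 9 of 3^11 — tricolorable
observation: |V(-1)| = 3: so tricolorable, since 3 divides 3


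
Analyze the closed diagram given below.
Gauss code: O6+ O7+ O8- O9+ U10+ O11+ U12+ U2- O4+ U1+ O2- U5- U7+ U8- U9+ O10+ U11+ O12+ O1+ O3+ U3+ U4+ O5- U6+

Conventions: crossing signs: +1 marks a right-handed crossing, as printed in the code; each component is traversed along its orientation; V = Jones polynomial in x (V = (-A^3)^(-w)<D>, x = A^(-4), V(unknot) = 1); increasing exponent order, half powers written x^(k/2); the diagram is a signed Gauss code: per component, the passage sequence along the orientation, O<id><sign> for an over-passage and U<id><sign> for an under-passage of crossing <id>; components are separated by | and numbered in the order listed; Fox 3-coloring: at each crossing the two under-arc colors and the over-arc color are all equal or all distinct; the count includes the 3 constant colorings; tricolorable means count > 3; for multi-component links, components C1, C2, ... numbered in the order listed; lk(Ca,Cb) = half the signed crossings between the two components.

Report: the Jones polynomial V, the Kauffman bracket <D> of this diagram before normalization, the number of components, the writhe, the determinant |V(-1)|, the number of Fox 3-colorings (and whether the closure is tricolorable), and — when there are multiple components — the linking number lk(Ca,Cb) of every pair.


V(x) = x - x^2 + 2x^3 - x^4 + x^5 - x^6
bracket: -A^-6 + A^-2 - A^2 + 2A^6 - A^10 + A^14, w = +6
1 component, writhe +6, over 12 crossings
det 7, colorings 3 of 3^12 — not tricolorable
observation: the span of V is 5, forcing >= 5 crossings in any diagram


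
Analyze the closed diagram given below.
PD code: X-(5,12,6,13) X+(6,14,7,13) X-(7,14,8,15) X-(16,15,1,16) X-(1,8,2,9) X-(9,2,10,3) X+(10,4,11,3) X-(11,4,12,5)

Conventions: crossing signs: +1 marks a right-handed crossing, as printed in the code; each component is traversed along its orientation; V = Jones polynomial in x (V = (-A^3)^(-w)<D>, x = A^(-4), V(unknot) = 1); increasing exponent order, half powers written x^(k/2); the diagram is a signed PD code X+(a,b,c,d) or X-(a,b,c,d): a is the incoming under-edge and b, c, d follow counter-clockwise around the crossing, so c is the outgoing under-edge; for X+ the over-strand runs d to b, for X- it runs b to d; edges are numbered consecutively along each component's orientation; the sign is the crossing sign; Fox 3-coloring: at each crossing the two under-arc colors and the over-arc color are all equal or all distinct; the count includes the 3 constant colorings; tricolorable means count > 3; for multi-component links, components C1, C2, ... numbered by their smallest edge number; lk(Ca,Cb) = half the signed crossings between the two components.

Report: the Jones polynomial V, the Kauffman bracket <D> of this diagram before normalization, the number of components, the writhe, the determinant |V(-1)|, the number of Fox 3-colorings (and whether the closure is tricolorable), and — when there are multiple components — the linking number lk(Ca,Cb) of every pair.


V(x) = -x^-4 + x^-3 + x^-1
bracket: A^-8 + 1 - A^4, w = -4
1 component, writhe -4, over 8 crossings
det 3, colorings 9 of 3^8 — tricolorable
observation: det 3 = |V(-1)|; divisible by 3, so tricolorable


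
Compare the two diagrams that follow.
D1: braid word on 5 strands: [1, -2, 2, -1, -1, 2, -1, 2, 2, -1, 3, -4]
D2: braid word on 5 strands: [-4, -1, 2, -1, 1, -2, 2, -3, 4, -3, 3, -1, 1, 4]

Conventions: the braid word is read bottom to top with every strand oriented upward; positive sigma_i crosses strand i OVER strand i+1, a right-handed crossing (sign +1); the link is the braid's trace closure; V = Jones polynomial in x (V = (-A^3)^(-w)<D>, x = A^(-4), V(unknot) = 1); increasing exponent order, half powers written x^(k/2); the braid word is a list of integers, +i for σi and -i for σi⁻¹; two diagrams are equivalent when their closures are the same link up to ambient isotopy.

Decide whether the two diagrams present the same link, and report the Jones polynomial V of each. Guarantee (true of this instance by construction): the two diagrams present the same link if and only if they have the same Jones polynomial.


equivalent: no
D1 (bracket -A^-12 + 2A^-8 - 2A^-4 + 3 - 2A^4 + 2A^8 - A^12; 12 crossings at w = 0): V = -x^-3 + 2x^-2 - 2x^-1 + 3 - 2x + 2x^2 - x^3
D2 (bracket 1; 14 crossings at w = 0): V = 1
key observation: 2 classes among 2 diagrams; unequal V(x) rules out equality


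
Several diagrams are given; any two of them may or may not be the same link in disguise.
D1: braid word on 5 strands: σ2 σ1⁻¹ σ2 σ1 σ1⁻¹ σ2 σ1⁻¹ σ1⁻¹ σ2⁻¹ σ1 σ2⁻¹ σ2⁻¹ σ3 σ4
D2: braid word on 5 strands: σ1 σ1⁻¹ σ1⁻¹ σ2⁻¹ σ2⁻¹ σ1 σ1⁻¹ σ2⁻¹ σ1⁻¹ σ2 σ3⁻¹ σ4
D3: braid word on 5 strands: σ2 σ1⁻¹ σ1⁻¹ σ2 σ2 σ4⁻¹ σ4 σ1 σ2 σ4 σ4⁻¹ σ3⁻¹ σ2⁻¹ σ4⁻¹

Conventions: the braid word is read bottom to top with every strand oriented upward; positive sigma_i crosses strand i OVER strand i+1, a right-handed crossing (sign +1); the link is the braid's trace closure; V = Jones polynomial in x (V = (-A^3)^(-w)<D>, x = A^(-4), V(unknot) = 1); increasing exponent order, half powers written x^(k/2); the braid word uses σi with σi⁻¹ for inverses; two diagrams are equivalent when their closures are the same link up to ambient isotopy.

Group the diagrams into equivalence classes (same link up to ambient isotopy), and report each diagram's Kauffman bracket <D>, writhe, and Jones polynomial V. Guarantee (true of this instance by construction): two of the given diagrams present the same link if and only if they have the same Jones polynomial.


classes: {D1} | {D2} | {D3}
V(D1) = -x^-5 + x^-4 - x^-3 + 2x^-2 - x^-1 + 2 - x  [14 crossings, <D> = -A^-4 + 2 - A^4 + 2A^8 - A^12 + A^16 - A^20, w = 0]
D2 (bracket A^-8 - A^-4 + 2 - A^4 + A^8 - A^12; 12 crossings at w = -4): V = -x^-6 + x^-5 - x^-4 + 2x^-3 - x^-2 + x^-1
V(D3) = 1  [14 crossings, <D> = 1, w = 0]
note: 3 values of V(x) split the 3 diagrams


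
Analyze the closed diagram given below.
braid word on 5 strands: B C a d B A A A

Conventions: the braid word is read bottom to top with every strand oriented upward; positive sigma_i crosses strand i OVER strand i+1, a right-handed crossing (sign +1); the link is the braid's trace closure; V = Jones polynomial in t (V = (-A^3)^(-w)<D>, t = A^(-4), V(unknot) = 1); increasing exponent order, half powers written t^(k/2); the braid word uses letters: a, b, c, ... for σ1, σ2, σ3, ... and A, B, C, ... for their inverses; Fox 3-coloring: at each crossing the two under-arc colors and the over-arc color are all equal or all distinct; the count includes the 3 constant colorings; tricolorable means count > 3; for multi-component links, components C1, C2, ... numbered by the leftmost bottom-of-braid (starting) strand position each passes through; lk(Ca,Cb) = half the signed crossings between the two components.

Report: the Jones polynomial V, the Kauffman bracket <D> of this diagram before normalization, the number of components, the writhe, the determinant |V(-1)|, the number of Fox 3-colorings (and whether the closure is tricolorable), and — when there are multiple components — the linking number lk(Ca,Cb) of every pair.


V(t) = -t^-6 + t^-5 - t^-4 + 2t^-3 - t^-2 + t^-1
bracket: A^-8 - A^-4 + 2 - A^4 + A^8 - A^12, w = -4
1 component, writhe -4, over 8 crossings
det 7, colorings 3 of 3^8 — not tricolorable
observation: the span of V is 5, forcing >= 5 crossings in any diagram


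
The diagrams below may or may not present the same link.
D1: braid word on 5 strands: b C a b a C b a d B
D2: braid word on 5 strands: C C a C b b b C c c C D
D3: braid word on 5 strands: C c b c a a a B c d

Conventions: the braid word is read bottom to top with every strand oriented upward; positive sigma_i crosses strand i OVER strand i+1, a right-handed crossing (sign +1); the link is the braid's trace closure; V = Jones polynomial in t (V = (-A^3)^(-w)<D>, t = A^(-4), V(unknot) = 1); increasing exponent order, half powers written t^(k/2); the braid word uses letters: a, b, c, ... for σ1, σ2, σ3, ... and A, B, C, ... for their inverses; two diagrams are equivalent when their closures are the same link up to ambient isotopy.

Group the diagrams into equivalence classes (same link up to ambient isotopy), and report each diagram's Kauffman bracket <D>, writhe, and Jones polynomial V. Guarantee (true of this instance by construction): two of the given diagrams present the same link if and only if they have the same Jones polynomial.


grouping into links: {D1} | {D2} | {D3}
V(D1) = t^-1 - 1 + 2t - 2t^2 + 2t^3 - 2t^4 + t^5  (w +4, c 10, <D> = A^-8 - 2A^-4 + 2 - 2A^4 + 2A^8 - A^12 + A^16)
V(D2) = -t^-3 + t^-2 - t^-1 + 3 - t + t^2 - t^3  [12 crossings, <D> = -A^-12 + A^-8 - A^-4 + 3 - A^4 + A^8 - A^12, w = 0]
V(D3) = t + t^3 - t^4  (w +6, c 10, <D> = -A^2 + A^6 + A^14)
key observation: 3 values of V(t) split the 3 diagrams


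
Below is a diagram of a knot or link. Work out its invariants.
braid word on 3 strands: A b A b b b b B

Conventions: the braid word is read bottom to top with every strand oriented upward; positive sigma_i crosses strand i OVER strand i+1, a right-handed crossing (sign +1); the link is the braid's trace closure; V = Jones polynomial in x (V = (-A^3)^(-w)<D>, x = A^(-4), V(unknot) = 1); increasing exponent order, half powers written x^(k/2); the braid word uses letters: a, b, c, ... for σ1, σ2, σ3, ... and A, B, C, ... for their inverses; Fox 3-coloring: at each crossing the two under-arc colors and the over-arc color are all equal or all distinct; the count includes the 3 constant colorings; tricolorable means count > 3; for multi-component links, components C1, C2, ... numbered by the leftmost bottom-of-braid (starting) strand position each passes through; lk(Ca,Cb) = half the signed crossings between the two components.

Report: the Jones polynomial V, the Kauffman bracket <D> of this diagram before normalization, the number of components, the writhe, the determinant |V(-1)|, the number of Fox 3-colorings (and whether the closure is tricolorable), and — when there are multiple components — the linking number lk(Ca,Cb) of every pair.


V(x) = x^-1 - 1 + 2x - 2x^2 + 2x^3 - 2x^4 + x^5
bracket: A^-14 - 2A^-10 + 2A^-6 - 2A^-2 + 2A^2 - A^6 + A^10, w = +2
1 component, writhe +2, over 8 crossings
det 11, colorings 3 of 3^8 — not tricolorable
observation: |V(-1)| = 11: so not tricolorable, since 3 does not divide 11
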